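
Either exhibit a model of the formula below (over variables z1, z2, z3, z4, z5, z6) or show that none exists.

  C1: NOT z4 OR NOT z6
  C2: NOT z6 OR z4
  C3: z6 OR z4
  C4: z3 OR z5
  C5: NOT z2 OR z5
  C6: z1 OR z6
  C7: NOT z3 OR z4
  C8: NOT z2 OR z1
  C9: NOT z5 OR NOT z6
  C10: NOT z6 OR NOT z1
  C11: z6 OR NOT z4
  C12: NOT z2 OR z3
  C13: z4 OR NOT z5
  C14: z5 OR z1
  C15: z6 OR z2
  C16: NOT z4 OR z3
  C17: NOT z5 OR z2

Suppose z4 = false.
The clause (NOT z6) is unit, so z6 = false.
Now (z6) is unsatisfied and unit — conflict.
Undo z4 and try z4 = true.
The clause (NOT z6) is unit, so z6 = false.
Now (z6) is unsatisfied and unit — conflict.
Either choice for z4 ends in contradiction.

UNSATISFIABLE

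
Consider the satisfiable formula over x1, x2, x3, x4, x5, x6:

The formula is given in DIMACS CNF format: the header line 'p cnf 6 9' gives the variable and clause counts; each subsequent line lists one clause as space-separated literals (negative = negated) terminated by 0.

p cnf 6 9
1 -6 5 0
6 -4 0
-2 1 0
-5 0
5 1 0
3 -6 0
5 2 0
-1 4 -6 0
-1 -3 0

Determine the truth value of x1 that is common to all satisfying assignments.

True

Suppose x1 = False.
From the singleton clause (¬x2), x2 = False.
From the singleton clause (¬x5), x5 = False.
That conflicts with the unit clause (x5).
So every satisfying assignment has x1 = True.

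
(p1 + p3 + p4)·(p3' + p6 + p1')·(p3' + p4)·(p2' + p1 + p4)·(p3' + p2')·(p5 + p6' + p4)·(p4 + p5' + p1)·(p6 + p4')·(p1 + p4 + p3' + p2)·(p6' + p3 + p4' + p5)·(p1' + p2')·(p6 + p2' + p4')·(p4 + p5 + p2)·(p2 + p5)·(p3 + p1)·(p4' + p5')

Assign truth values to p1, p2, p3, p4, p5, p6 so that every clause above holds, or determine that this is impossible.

Branch on p3: set p3 = 0.
From the singleton clause (p1), p1 = 1.
From the singleton clause (p2'), p2 = 0.
From the singleton clause (p5), p5 = 1.
From the singleton clause (p4'), p4 = 0.
No clause remains; p6 is free.

p1 ↦ 1,  p2 ↦ 0,  p3 ↦ 0,  p4 ↦ 0,  p5 ↦ 1,  p6 ↦ 1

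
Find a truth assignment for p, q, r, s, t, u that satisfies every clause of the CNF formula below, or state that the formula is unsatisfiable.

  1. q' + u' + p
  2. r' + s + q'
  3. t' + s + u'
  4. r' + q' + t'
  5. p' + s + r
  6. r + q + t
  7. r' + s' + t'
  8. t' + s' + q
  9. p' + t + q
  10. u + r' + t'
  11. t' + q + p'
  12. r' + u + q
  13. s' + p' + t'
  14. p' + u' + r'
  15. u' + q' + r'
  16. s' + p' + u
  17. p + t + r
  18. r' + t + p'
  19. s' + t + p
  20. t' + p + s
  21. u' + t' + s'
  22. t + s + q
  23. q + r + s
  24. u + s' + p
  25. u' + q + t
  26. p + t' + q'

p: 1,  q: 1,  r: 0,  s: 1,  t: 0,  u: 1

Suppose q = 1.
Suppose u = 1.
Unit clause (p) forces p = 1.
Unit clause (r') forces r = 0.
Unit clause (s) forces s = 1.
Unit clause (t') forces t = 0.
Every clause now holds.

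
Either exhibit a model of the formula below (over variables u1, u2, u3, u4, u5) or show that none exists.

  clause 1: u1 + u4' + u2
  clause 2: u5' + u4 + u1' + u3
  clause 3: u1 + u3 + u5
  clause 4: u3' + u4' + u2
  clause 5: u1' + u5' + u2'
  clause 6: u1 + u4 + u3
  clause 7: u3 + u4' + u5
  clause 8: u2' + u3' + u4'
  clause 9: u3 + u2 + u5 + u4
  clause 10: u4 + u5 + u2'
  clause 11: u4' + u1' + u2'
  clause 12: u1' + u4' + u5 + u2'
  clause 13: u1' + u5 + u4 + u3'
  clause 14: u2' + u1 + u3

Case u1 = 0:
Case u4 = 0:
From the singleton clause (u3), u3 = 1.
Case u5 = 0:
From the singleton clause (u2'), u2 = 0.
Every clause now holds.

u1=0; u2=0; u3=1; u4=0; u5=0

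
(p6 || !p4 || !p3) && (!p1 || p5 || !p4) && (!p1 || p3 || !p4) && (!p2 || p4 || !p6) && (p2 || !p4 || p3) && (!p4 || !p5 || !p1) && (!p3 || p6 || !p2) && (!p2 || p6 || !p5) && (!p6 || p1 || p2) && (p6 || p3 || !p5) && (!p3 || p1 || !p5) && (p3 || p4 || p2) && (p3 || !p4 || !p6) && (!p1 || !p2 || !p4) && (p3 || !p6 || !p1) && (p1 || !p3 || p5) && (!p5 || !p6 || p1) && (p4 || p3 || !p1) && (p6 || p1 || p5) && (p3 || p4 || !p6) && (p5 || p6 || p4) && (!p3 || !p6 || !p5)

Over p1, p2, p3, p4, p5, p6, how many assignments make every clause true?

There are 2^6 = 64 truth assignments over (p1, p2, p3, p4, p5, p6).
Split on p5. With p5 = true, the clauses containing p5 are satisfied and !p5 drops from the rest; 1 of the 2^5 = 32 assignments to the other variables satisfy what remains.
With p5 = false, by the same count on the reduced clause set, 1 assignment works.
(One model: p1=T, p2=F, p3=T, p4=F, p5=F, p6=T.)
Total: 1 + 1 = 2.

2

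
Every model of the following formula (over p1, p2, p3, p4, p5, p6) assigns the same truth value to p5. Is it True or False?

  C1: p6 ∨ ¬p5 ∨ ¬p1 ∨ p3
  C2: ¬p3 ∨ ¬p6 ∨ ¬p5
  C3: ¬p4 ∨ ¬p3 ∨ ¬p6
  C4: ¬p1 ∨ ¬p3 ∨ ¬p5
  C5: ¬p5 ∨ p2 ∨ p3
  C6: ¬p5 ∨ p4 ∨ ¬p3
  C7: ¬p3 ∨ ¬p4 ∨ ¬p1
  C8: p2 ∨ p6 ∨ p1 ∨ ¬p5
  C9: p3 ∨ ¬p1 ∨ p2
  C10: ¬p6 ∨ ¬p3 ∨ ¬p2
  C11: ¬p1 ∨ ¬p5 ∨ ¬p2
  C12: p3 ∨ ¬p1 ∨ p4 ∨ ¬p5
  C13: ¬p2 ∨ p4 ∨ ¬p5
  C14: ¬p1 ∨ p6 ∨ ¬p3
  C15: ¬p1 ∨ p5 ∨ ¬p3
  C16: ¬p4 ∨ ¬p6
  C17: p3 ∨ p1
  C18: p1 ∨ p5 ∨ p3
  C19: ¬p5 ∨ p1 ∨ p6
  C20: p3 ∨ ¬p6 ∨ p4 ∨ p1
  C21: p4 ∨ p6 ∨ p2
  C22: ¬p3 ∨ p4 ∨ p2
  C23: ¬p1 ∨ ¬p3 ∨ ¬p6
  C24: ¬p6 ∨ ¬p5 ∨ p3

Suppose p5 = True.
Try p3 = False.
From the singleton clause (p2), p2 = True.
From the singleton clause (¬p1), p1 = False.
Now (p1) is unsatisfied and unit — conflict.
Backtrack on p3: now try p3 = True.
From the singleton clause (¬p6), p6 = False.
From the singleton clause (¬p1), p1 = False.
Now (p1) is unsatisfied and unit — conflict.
Either choice for p3 ends in contradiction.
So every satisfying assignment has p5 = False.

False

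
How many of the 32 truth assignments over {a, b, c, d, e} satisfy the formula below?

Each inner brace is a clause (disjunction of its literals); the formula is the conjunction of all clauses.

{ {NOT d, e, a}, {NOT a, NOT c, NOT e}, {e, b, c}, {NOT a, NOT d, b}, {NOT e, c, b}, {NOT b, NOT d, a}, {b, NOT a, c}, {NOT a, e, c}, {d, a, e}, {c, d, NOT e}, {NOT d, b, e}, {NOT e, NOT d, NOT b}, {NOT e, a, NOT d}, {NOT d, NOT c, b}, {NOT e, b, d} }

There are 2^5 = 32 truth assignments over (a, b, c, d, e).
Split on a. With a = true, the clauses containing a are satisfied and NOT a drops from the rest; 3 of the 2^4 = 16 assignments to the other variables satisfy what remains.
With a = false, by the same count on the reduced clause set, 1 assignment works.
Total: 3 + 1 = 4.

4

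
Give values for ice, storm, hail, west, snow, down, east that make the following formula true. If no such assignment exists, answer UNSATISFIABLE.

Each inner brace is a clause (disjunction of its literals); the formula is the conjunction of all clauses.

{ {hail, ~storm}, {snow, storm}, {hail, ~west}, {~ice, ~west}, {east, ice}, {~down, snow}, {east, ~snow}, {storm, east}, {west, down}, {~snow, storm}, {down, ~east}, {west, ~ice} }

ice: 0,  storm: 1,  hail: 1,  west: 1,  snow: 1,  down: 1,  east: 1

Case hail = 1:
Case snow = 1:
The clause (east) is unit, so east = 1.
The clause (storm) is unit, so storm = 1.
The clause (down) is unit, so down = 1.
Case ice = 0:
No clause remains; west is free.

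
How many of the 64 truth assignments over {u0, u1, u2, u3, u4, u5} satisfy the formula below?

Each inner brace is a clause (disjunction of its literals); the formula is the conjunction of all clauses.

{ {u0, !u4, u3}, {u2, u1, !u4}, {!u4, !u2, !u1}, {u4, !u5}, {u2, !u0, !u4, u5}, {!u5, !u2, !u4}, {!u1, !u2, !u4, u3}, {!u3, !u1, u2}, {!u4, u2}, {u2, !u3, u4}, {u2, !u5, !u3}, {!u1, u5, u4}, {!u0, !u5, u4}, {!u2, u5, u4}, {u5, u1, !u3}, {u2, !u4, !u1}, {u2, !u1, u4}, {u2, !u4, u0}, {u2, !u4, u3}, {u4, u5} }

There are 2^6 = 64 truth assignments over (u0, u1, u2, u3, u4, u5).
Split on u2. With u2 = true, the clauses containing u2 are satisfied and !u2 drops from the rest; 1 of the 2^5 = 32 assignments to the other variables satisfy what remains.
With u2 = false, by the same count on the reduced clause set, 0 assignments work.
(One model: u0=T, u1=F, u2=T, u3=F, u4=T, u5=F.)
Total: 1 + 0 = 1.

1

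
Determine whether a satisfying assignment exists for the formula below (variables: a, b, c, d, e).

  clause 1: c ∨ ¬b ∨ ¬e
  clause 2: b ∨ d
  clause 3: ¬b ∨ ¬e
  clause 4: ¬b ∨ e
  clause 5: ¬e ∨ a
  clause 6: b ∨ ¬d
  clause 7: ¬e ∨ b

No

Case b = True:
From the singleton clause (¬e), e = False.
But (e) is also a unit clause — contradiction.
That branch fails; take b = False instead.
From the singleton clause (d), d = True.
But (¬d) is also a unit clause — contradiction.
Either choice for b ends in contradiction.
No assignment satisfies every clause.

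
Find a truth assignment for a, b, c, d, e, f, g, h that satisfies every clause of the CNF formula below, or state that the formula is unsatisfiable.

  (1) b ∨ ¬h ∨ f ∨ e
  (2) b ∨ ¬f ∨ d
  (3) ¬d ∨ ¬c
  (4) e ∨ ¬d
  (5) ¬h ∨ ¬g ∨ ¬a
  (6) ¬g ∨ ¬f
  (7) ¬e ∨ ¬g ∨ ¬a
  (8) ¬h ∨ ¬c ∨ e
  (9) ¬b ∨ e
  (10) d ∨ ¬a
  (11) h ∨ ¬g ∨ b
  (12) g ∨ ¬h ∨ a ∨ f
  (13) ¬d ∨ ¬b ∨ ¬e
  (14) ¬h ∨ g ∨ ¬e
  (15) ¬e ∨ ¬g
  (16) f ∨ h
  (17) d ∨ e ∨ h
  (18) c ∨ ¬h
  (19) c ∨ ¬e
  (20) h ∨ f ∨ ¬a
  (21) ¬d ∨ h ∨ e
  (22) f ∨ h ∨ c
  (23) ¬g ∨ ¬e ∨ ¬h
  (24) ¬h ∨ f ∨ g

Branch on d: set d = False.
From the singleton clause (¬a), a = False.
Branch on b: set b = True.
From the singleton clause (e), e = True.
From the singleton clause (¬g), g = False.
From the singleton clause (¬h), h = False.
From the singleton clause (f), f = True.
From the singleton clause (c), c = True.
Every clause now holds.

a=False, b=True, c=True, d=False, e=True, f=True, g=False, h=False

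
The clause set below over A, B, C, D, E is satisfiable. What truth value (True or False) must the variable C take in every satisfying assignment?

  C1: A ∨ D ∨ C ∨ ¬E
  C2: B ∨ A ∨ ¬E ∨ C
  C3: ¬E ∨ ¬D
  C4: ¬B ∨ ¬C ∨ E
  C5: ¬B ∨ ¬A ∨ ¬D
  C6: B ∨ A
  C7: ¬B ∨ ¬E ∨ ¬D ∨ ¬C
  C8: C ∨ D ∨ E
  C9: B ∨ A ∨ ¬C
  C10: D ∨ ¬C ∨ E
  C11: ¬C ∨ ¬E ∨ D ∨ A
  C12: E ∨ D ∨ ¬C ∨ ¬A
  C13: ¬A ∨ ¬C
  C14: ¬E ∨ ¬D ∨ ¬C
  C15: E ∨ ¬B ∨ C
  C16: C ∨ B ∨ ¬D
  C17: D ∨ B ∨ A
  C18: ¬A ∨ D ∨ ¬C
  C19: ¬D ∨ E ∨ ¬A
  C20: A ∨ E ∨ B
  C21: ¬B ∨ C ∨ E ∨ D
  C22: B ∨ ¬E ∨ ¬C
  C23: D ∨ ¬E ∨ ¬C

False

Suppose C = True.
The clause (¬A) is unit, so A = False.
The clause (B) is unit, so B = True.
The clause (E) is unit, so E = True.
The clause (¬D) is unit, so D = False.
Now (D) is unsatisfied and unit — conflict.
So every satisfying assignment has C = False.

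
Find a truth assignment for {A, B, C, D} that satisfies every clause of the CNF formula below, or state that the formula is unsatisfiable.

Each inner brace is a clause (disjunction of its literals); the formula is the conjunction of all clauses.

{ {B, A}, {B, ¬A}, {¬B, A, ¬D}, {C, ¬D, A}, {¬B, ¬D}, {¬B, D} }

Suppose B = True.
From the singleton clause (¬D), D = False.
But (D) is also a unit clause — contradiction.
Backtrack on B: now try B = False.
From the singleton clause (A), A = True.
But (¬A) is also a unit clause — contradiction.
Neither B = True nor B = False works.

UNSATISFIABLE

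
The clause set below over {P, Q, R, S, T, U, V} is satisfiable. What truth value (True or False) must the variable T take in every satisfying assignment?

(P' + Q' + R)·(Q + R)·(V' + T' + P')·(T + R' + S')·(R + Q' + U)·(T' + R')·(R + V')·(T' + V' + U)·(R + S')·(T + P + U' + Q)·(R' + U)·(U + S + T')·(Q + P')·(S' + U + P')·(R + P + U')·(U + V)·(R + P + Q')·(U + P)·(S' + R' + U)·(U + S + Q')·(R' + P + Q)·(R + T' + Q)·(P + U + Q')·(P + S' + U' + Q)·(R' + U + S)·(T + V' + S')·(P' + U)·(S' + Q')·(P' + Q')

False

Suppose T = 1.
(R') alone gives R = 0.
(Q) alone gives Q = 1.
(P') alone gives P = 0.
That conflicts with the unit clause (P).
So every satisfying assignment has T = False.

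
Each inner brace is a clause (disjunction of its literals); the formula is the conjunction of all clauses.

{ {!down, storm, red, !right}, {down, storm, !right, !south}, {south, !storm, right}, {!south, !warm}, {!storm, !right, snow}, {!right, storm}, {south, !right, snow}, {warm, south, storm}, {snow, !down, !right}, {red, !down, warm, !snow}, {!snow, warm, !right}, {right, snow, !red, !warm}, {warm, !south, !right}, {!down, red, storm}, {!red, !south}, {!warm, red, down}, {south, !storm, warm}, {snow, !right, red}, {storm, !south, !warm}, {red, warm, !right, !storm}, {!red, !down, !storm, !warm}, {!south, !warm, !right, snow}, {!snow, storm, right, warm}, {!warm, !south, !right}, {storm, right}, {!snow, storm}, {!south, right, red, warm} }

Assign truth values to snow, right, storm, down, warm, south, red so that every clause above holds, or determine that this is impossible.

Try south = false.
Try storm = true.
Unit clause (right) forces right = true.
Unit clause (snow) forces snow = true.
Unit clause (warm) forces warm = true.
Try red = true.
Unit clause (!down) forces down = false.
Every clause now holds.

snow=true, right=true, storm=true, down=false, warm=true, south=false, red=true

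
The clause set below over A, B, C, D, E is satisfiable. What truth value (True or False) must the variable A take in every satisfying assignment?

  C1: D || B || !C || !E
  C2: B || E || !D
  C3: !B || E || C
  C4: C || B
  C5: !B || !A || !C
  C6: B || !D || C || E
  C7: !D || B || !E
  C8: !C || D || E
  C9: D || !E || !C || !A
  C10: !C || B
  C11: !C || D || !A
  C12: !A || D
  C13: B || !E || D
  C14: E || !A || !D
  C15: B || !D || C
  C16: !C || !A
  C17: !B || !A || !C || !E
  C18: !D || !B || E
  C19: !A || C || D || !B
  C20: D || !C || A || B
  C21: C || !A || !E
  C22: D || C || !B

False

Suppose A = true.
From the singleton clause (D), D = true.
From the singleton clause (E), E = true.
From the singleton clause (B), B = true.
From the singleton clause (!C), C = false.
Now (C) is unsatisfied and unit — conflict.
So every satisfying assignment has A = False.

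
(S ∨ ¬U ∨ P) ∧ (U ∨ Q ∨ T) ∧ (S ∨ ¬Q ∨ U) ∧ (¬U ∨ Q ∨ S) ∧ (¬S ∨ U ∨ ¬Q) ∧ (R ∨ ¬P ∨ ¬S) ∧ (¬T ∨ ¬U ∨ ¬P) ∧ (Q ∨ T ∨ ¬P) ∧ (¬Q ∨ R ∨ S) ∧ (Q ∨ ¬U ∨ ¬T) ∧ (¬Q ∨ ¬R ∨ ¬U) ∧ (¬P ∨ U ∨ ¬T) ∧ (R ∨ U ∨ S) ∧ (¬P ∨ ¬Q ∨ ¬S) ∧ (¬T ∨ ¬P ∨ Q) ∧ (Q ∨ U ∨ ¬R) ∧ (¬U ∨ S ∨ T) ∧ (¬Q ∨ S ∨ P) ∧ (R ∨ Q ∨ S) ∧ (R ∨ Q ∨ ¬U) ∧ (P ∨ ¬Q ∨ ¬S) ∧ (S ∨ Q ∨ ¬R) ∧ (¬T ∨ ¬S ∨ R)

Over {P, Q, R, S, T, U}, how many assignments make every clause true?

There are 2^6 = 64 truth assignments over (P, Q, R, S, T, U).
Split on U. With U = True, the clauses containing U are satisfied and ¬U drops from the rest; 1 of the 2^5 = 32 assignments to the other variables satisfy what remains.
With U = False, by the same count on the reduced clause set, 0 assignments work.
Total: 1 + 0 = 1.

1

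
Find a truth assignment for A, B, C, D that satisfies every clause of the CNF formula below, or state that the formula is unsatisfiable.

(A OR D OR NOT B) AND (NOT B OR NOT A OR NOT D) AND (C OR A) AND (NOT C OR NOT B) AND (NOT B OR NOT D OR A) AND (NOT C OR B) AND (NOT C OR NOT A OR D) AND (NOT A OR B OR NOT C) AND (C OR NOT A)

Case C = true:
Unit clause (NOT B) forces B = false.
But (B) is also a unit clause — contradiction.
So C must be the other value — set C = false.
Unit clause (A) forces A = true.
But (NOT A) is also a unit clause — contradiction.
Both values of C lead to a conflict.

UNSATISFIABLE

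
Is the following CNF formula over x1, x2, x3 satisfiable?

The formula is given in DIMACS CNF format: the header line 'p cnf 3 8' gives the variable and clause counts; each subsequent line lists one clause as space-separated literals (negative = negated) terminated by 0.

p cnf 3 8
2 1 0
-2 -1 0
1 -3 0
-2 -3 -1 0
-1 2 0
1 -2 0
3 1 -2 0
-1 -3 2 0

Suppose x2 = True.
(¬x1) alone gives x1 = False.
That conflicts with the unit clause (x1).
Undo x2 and try x2 = False.
(x1) alone gives x1 = True.
That conflicts with the unit clause (¬x1).
Both values of x2 lead to a conflict.
No assignment satisfies every clause.

No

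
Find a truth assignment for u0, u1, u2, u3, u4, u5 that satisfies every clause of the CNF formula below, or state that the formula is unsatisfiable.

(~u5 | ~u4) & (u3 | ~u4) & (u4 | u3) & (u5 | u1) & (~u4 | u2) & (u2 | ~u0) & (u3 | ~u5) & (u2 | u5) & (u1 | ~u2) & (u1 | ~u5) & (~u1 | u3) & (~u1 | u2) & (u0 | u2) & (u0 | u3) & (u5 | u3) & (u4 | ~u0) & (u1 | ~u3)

u0 ↦ 0,  u1 ↦ 1,  u2 ↦ 1,  u3 ↦ 1,  u4 ↦ 0,  u5 ↦ 0

Branch on u5: set u5 = 0.
The clause (u1) is unit, so u1 = 1.
The clause (u2) is unit, so u2 = 1.
The clause (u3) is unit, so u3 = 1.
Branch on u4: set u4 = 0.
The clause (~u0) is unit, so u0 = 0.
This assignment satisfies each clause.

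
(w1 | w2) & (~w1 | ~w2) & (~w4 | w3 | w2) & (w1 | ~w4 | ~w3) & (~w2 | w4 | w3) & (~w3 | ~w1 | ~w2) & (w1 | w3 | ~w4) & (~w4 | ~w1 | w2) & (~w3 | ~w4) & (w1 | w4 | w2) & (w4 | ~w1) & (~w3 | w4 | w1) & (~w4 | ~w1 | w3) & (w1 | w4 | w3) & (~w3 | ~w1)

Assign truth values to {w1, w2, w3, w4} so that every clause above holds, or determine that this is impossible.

Branch on w1: set w1 = 1.
The clause (~w2) is unit, so w2 = 0.
The clause (~w4) is unit, so w4 = 0.
But (w4) is also a unit clause — contradiction.
Backtrack on w1: now try w1 = 0.
The clause (w2) is unit, so w2 = 1.
Branch on w4: set w4 = 0.
The clause (w3) is unit, so w3 = 1.
But (~w3) is also a unit clause — contradiction.
Backtrack on w4: now try w4 = 1.
The clause (~w3) is unit, so w3 = 0.
But (w3) is also a unit clause — contradiction.
Either choice for w4 ends in contradiction.
Either choice for w1 ends in contradiction.

UNSATISFIABLE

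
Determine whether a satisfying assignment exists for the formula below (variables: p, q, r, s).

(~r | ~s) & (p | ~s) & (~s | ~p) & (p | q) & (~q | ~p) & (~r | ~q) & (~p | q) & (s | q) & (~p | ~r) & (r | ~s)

Yes, satisfiable

Try r = 0.
From the singleton clause (~s), s = 0.
From the singleton clause (q), q = 1.
From the singleton clause (~p), p = 0.
All clauses are satisfied.
A satisfying assignment: p: 0, q: 1, r: 0, s: 0.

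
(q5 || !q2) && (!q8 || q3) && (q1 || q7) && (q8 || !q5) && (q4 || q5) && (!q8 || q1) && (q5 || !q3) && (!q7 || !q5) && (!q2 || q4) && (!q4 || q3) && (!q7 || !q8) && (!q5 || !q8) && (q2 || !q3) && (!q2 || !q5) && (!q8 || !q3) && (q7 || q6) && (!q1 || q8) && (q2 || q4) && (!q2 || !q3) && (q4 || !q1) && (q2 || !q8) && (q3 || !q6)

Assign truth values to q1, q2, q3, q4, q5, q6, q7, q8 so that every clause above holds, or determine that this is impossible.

Try q5 = true.
(q8) alone gives q8 = true.
That conflicts with the unit clause (!q8).
Backtrack on q5: now try q5 = false.
(!q2) alone gives q2 = false.
(q4) alone gives q4 = true.
(!q3) alone gives q3 = false.
That conflicts with the unit clause (q3).
Both values of q5 lead to a conflict.

UNSATISFIABLE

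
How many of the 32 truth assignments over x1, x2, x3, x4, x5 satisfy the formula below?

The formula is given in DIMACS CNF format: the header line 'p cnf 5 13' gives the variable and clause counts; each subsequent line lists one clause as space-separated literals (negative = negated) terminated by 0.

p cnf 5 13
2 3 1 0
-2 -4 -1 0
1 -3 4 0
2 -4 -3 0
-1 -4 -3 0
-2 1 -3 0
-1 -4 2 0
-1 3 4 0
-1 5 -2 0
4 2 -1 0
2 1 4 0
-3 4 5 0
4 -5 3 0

4

There are 2^5 = 32 truth assignments over (x1, x2, x3, x4, x5).
Split on x1. With x1 = True, the clauses containing x1 are satisfied and ¬x1 drops from the rest; 1 of the 2^4 = 16 assignments to the other variables satisfy what remains.
With x1 = False, by the same count on the reduced clause set, 3 assignments work.
(One model: x1=F, x2=T, x3=F, x4=F, x5=F.)
Total: 1 + 3 = 4.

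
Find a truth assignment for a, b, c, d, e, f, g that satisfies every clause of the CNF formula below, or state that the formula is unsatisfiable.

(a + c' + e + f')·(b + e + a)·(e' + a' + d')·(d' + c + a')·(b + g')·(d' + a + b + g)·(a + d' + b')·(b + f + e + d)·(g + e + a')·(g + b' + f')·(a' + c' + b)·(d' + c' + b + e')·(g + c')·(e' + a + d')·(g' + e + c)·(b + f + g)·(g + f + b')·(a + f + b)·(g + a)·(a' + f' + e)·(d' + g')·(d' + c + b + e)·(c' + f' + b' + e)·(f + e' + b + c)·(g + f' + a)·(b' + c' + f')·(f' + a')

a ↦ 1; b ↦ 1; c ↦ 1; d ↦ 0; e ↦ 0; f ↦ 0; g ↦ 1

Case b = 1:
Case a = 1:
The clause (f') is unit, so f = 0.
The clause (g) is unit, so g = 1.
The clause (d') is unit, so d = 0.
Case e = 0:
The clause (c) is unit, so c = 1.
Every clause now holds.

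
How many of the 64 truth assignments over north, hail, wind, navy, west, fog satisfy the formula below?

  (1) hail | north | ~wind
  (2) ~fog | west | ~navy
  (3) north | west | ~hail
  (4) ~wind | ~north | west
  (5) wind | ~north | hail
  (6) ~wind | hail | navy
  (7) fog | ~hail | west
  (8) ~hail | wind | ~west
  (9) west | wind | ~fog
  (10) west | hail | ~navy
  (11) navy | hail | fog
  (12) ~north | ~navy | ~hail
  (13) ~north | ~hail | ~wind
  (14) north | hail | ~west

6

There are 2^6 = 64 truth assignments over (north, hail, wind, navy, west, fog).
Split on wind. With wind = 1, the clauses containing wind are satisfied and ~wind drops from the rest; 6 of the 2^5 = 32 assignments to the other variables satisfy what remains.
With wind = 0, by the same count on the reduced clause set, 0 assignments work.
Total: 6 + 0 = 6.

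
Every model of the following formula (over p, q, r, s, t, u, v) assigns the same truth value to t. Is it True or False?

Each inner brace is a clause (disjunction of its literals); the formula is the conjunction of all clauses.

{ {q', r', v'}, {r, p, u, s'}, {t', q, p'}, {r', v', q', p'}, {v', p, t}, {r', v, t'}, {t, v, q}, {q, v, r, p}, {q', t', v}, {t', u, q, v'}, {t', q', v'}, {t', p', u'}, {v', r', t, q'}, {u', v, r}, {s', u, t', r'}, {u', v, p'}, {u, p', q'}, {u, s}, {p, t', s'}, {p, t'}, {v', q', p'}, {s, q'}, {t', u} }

False

Suppose t = 1.
Unit clause (p) forces p = 1.
Unit clause (q) forces q = 1.
Unit clause (v) forces v = 1.
That conflicts with the unit clause (v').
So every satisfying assignment has t = False.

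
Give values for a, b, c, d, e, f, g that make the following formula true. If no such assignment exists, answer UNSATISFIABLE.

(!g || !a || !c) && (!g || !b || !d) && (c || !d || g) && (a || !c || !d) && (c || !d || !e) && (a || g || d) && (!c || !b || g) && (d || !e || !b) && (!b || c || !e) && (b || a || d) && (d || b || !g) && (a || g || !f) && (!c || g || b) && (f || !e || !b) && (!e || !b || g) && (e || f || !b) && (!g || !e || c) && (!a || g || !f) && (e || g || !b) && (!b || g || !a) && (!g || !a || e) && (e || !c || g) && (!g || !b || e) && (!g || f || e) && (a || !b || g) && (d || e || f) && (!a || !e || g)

a=false; b=false; c=false; d=true; e=false; f=true; g=true

Try g = true.
Try a = false.
Try b = false.
(d) alone gives d = true.
(!c) alone gives c = false.
(!e) alone gives e = false.
(f) alone gives f = true.
All clauses are satisfied.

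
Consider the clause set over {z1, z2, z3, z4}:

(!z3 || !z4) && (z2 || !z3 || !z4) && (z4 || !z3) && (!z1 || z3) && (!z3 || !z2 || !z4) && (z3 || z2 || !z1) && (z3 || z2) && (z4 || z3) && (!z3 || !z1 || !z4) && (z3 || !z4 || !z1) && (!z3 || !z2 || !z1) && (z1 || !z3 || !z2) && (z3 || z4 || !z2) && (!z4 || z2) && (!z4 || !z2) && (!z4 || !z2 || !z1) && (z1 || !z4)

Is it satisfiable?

Unsatisfiable

Branch on z3: set z3 = false.
(!z1) alone gives z1 = false.
(z2) alone gives z2 = true.
(z4) alone gives z4 = true.
But (!z4) is also a unit clause — contradiction.
So z3 must be the other value — set z3 = true.
(!z4) alone gives z4 = false.
But (z4) is also a unit clause — contradiction.
Both values of z3 lead to a conflict.
No assignment satisfies every clause.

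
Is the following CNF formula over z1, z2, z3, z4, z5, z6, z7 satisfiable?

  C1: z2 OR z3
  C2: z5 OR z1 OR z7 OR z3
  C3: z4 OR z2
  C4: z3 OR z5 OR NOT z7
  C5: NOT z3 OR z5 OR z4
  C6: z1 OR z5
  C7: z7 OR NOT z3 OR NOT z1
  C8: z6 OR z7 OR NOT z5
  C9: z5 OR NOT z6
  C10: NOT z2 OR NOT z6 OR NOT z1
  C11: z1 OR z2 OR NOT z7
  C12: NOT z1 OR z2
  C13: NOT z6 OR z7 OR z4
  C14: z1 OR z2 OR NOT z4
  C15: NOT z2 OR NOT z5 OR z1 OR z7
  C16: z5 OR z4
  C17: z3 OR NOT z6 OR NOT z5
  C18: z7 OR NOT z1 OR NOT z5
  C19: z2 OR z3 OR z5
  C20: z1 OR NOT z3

Case z2 = true:
Case z1 = false:
Unit clause (z5) forces z5 = true.
Unit clause (z7) forces z7 = true.
Unit clause (NOT z3) forces z3 = false.
Unit clause (NOT z6) forces z6 = false.
No clause remains; z4 is free.
A satisfying assignment: z1: false; z2: true; z3: false; z4: false; z5: true; z6: false; z7: true.

Yes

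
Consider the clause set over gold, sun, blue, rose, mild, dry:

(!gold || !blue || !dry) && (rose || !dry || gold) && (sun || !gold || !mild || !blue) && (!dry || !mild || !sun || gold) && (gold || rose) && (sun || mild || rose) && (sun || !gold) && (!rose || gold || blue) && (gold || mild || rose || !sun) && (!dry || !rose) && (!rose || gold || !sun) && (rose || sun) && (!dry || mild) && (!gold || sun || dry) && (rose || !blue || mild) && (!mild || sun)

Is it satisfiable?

Branch on gold: set gold = true.
(sun) alone gives sun = true.
Branch on blue: set blue = true.
(!dry) alone gives dry = false.
Branch on rose: set rose = false.
(mild) alone gives mild = true.
All clauses are satisfied.
A satisfying assignment: gold=true; sun=true; blue=true; rose=false; mild=true; dry=false.

Satisfiable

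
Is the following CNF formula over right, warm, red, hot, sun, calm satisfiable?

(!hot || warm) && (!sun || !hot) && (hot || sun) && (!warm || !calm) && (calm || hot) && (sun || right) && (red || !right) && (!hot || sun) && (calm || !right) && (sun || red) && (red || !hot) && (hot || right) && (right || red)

Case hot = false:
From the singleton clause (sun), sun = true.
From the singleton clause (calm), calm = true.
From the singleton clause (!warm), warm = false.
From the singleton clause (right), right = true.
From the singleton clause (red), red = true.
Every clause now holds.
A satisfying assignment: right: true; warm: false; red: true; hot: false; sun: true; calm: true.

Yes, satisfiable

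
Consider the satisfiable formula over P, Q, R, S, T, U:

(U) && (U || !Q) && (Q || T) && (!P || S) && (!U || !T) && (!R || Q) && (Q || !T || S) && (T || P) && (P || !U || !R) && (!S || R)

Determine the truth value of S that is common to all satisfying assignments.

True

Suppose S = false.
Unit clause (U) forces U = true.
Unit clause (!P) forces P = false.
Unit clause (!T) forces T = false.
Now (T) is unsatisfied and unit — conflict.
So every satisfying assignment has S = True.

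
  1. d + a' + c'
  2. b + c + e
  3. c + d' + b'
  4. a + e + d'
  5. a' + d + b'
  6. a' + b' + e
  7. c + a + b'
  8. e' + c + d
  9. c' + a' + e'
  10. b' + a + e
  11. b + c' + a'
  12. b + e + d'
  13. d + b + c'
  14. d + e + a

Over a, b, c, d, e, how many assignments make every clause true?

There are 2^5 = 32 truth assignments over (a, b, c, d, e).
Split on c. With c = 1, the clauses containing c are satisfied and c' drops from the rest; 3 of the 2^4 = 16 assignments to the other variables satisfy what remains.
With c = 0, by the same count on the reduced clause set, 2 assignments work.
(One model: a=F, b=F, c=F, d=T, e=T.)
Total: 3 + 2 = 5.

5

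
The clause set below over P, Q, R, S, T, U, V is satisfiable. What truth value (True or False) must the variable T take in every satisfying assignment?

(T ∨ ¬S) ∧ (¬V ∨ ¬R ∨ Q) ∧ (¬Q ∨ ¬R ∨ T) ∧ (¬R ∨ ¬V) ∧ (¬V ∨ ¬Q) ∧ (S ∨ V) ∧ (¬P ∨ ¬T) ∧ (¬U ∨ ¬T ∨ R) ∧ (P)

Suppose T = True.
The clause (¬P) is unit, so P = False.
But (P) is also a unit clause — contradiction.
So every satisfying assignment has T = False.

False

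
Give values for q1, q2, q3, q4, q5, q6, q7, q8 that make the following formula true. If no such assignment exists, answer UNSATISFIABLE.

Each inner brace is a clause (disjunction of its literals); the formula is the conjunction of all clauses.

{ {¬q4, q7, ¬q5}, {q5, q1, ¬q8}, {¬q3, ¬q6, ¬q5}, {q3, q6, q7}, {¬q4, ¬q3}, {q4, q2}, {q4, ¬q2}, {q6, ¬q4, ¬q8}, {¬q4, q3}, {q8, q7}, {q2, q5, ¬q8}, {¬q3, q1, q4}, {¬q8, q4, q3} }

UNSATISFIABLE

Try q4 = False.
Unit clause (q2) forces q2 = True.
That conflicts with the unit clause (¬q2).
Backtrack on q4: now try q4 = True.
Unit clause (¬q3) forces q3 = False.
That conflicts with the unit clause (q3).
Both values of q4 lead to a conflict.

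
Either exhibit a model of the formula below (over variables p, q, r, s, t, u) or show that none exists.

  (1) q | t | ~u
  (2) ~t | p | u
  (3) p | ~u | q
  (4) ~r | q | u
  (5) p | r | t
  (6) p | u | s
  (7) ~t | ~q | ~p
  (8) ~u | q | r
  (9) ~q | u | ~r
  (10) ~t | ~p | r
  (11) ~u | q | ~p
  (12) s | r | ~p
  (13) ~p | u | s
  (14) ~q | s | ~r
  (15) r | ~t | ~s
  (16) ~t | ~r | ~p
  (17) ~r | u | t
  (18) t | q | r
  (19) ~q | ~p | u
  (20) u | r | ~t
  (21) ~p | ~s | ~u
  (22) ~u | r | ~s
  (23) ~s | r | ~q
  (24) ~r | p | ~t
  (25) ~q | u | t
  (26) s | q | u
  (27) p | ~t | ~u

p ↦ 0, q ↦ 1, r ↦ 1, s ↦ 1, t ↦ 0, u ↦ 1

Case q = 1:
Case t = 0:
The clause (u) is unit, so u = 1.
Case p = 0:
The clause (r) is unit, so r = 1.
The clause (s) is unit, so s = 1.
This assignment satisfies each clause.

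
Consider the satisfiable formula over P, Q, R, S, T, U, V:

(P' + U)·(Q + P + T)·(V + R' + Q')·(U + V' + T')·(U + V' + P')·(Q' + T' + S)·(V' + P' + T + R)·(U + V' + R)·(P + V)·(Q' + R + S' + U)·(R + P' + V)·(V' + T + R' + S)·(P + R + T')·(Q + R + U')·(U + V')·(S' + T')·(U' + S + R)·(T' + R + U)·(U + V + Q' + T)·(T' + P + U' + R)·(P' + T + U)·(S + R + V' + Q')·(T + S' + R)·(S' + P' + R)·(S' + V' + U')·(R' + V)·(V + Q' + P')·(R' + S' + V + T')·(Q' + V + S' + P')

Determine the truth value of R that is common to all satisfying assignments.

Suppose R = 0.
Suppose P = 0.
From the singleton clause (V), V = 1.
From the singleton clause (U), U = 1.
From the singleton clause (T'), T = 0.
From the singleton clause (Q), Q = 1.
From the singleton clause (S), S = 1.
Now (S') is unsatisfied and unit — conflict.
Undo P and try P = 1.
From the singleton clause (U), U = 1.
From the singleton clause (V), V = 1.
From the singleton clause (T), T = 1.
From the singleton clause (Q), Q = 1.
From the singleton clause (S), S = 1.
Now (S') is unsatisfied and unit — conflict.
Both values of P lead to a conflict.
So every satisfying assignment has R = True.

True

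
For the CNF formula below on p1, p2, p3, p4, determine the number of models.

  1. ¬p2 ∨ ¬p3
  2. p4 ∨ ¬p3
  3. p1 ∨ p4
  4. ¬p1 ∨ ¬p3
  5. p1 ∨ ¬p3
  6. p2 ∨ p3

3

There are 2^4 = 16 truth assignments over (p1, p2, p3, p4).
Check each against the 6 clauses (columns in the order p1, p2, p3, p4):
  F F F F  ✗ fails (p1 ∨ p4)
  F F F T  ✗ fails (p2 ∨ p3)
  F F T F  ✗ fails (p4 ∨ ¬p3)
  F F T T  ✗ fails (p1 ∨ ¬p3)
  F T F F  ✗ fails (p1 ∨ p4)
  F T F T  ✓ satisfies all
  F T T F  ✗ fails (¬p2 ∨ ¬p3)
  F T T T  ✗ fails (¬p2 ∨ ¬p3)
  T F F F  ✗ fails (p2 ∨ p3)
  T F F T  ✗ fails (p2 ∨ p3)
  T F T F  ✗ fails (p4 ∨ ¬p3)
  T F T T  ✗ fails (¬p1 ∨ ¬p3)
  T T F F  ✓ satisfies all
  T T F T  ✓ satisfies all
  T T T F  ✗ fails (¬p2 ∨ ¬p3)
  T T T T  ✗ fails (¬p2 ∨ ¬p3)
3 of the 16 rows are models.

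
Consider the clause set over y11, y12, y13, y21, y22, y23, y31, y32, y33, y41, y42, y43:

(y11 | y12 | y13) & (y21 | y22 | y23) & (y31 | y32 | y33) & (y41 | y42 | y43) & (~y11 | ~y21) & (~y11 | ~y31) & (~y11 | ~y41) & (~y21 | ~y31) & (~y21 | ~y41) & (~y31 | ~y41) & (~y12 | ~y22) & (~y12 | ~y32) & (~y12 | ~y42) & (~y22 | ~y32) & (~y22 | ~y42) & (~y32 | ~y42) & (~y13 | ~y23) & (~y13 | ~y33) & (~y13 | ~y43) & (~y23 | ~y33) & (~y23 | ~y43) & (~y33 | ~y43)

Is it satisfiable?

No, unsatisfiable

Try y11 = 0.
Try y12 = 1.
From the singleton clause (~y22), y22 = 0.
From the singleton clause (~y32), y32 = 0.
From the singleton clause (~y42), y42 = 0.
Try y21 = 1.
From the singleton clause (~y31), y31 = 0.
From the singleton clause (y33), y33 = 1.
From the singleton clause (~y41), y41 = 0.
From the singleton clause (y43), y43 = 1.
That conflicts with the unit clause (~y43).
Undo y21 and try y21 = 0.
From the singleton clause (y23), y23 = 1.
From the singleton clause (~y13), y13 = 0.
From the singleton clause (~y33), y33 = 0.
From the singleton clause (y31), y31 = 1.
From the singleton clause (~y41), y41 = 0.
From the singleton clause (y43), y43 = 1.
That conflicts with the unit clause (~y43).
Both values of y21 lead to a conflict.
Undo y12 and try y12 = 0.
From the singleton clause (y13), y13 = 1.
From the singleton clause (~y23), y23 = 0.
From the singleton clause (~y33), y33 = 0.
From the singleton clause (~y43), y43 = 0.
Try y21 = 1.
From the singleton clause (~y31), y31 = 0.
From the singleton clause (y32), y32 = 1.
From the singleton clause (~y41), y41 = 0.
From the singleton clause (y42), y42 = 1.
That conflicts with the unit clause (~y42).
Undo y21 and try y21 = 0.
From the singleton clause (y22), y22 = 1.
From the singleton clause (~y32), y32 = 0.
From the singleton clause (y31), y31 = 1.
From the singleton clause (~y41), y41 = 0.
From the singleton clause (y42), y42 = 1.
That conflicts with the unit clause (~y42).
Both values of y21 lead to a conflict.
Both values of y12 lead to a conflict.
Undo y11 and try y11 = 1.
From the singleton clause (~y21), y21 = 0.
From the singleton clause (~y31), y31 = 0.
From the singleton clause (~y41), y41 = 0.
Try y22 = 1.
From the singleton clause (~y12), y12 = 0.
From the singleton clause (~y32), y32 = 0.
From the singleton clause (y33), y33 = 1.
From the singleton clause (~y42), y42 = 0.
From the singleton clause (y43), y43 = 1.
That conflicts with the unit clause (~y43).
Undo y22 and try y22 = 0.
From the singleton clause (y23), y23 = 1.
From the singleton clause (~y13), y13 = 0.
From the singleton clause (~y33), y33 = 0.
From the singleton clause (y32), y32 = 1.
From the singleton clause (~y12), y12 = 0.
From the singleton clause (~y42), y42 = 0.
From the singleton clause (y43), y43 = 1.
That conflicts with the unit clause (~y43).
Both values of y22 lead to a conflict.
Both values of y11 lead to a conflict.
No assignment satisfies every clause.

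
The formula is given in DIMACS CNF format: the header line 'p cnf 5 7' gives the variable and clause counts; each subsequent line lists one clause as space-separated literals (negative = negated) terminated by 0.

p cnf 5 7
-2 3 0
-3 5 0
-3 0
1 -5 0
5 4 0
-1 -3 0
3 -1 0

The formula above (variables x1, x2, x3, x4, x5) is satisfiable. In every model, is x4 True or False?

Suppose x4 = False.
From the singleton clause (¬x3), x3 = False.
From the singleton clause (¬x2), x2 = False.
From the singleton clause (x5), x5 = True.
From the singleton clause (x1), x1 = True.
But (¬x1) is also a unit clause — contradiction.
So every satisfying assignment has x4 = True.

True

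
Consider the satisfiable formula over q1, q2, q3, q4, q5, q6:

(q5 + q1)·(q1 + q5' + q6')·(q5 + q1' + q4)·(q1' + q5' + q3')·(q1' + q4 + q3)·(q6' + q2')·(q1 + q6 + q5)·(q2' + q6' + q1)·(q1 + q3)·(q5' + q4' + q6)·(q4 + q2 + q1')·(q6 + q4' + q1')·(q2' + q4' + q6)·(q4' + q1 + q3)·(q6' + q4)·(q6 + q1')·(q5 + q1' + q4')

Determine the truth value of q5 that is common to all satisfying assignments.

Suppose q5 = 0.
(q1) alone gives q1 = 1.
(q4) alone gives q4 = 1.
That conflicts with the unit clause (q4').
So every satisfying assignment has q5 = True.

True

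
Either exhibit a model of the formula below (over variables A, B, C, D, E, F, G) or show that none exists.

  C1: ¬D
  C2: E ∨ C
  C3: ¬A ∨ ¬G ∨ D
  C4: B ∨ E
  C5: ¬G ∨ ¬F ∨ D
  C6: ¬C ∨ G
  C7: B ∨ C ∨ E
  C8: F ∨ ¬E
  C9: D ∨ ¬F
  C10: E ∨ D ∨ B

A=False,  B=True,  C=True,  D=False,  E=False,  F=False,  G=True

Unit clause (¬D) forces D = False.
Unit clause (¬F) forces F = False.
Unit clause (¬E) forces E = False.
Unit clause (C) forces C = True.
Unit clause (B) forces B = True.
Unit clause (G) forces G = True.
Unit clause (¬A) forces A = False.
Every clause now holds.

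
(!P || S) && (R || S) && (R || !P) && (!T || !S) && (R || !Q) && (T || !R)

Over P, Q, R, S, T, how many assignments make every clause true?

There are 2^5 = 32 truth assignments over (P, Q, R, S, T).
Split on T. With T = true, the clauses containing T are satisfied and !T drops from the rest; 2 of the 2^4 = 16 assignments to the other variables satisfy what remains.
With T = false, by the same count on the reduced clause set, 1 assignment works.
(One model: P=F, Q=F, R=F, S=T, T=F.)
Total: 2 + 1 = 3.

3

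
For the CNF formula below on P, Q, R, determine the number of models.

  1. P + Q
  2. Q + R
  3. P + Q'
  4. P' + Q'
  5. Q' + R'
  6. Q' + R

1

There are 2^3 = 8 truth assignments over (P, Q, R).
Check each against the 6 clauses (columns in the order P, Q, R):
  F F F  ✗ fails (P + Q)
  F F T  ✗ fails (P + Q)
  F T F  ✗ fails (P + Q')
  F T T  ✗ fails (P + Q')
  T F F  ✗ fails (Q + R)
  T F T  ✓ satisfies all
  T T F  ✗ fails (P' + Q')
  T T T  ✗ fails (P' + Q')
1 of the 8 rows is a model.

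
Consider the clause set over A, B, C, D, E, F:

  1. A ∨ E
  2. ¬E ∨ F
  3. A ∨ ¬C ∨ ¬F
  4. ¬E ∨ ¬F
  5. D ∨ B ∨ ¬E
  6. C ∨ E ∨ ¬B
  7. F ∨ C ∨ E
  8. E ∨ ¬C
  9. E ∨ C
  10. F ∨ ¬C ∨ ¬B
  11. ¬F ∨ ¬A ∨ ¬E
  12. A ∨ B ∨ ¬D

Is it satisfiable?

Case A = True:
Case E = False:
From the singleton clause (¬C), C = False.
That conflicts with the unit clause (C).
That branch fails; take E = True instead.
From the singleton clause (F), F = True.
That conflicts with the unit clause (¬F).
Neither E = True nor E = False works.
That branch fails; take A = False instead.
From the singleton clause (E), E = True.
From the singleton clause (F), F = True.
That conflicts with the unit clause (¬F).
Neither A = True nor A = False works.
No assignment satisfies every clause.

Unsatisfiable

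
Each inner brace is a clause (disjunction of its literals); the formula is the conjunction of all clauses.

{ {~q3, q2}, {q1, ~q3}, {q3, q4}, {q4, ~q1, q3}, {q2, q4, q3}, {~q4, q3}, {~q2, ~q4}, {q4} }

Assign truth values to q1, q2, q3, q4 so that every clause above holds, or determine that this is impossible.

The clause (q4) is unit, so q4 = 1.
The clause (q3) is unit, so q3 = 1.
The clause (q2) is unit, so q2 = 1.
That conflicts with the unit clause (~q2).

UNSATISFIABLE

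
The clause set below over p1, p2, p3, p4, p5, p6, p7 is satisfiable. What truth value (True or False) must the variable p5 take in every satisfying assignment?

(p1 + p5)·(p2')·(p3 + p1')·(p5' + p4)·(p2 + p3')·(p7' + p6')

True

Suppose p5 = 0.
The clause (p1) is unit, so p1 = 1.
The clause (p2') is unit, so p2 = 0.
The clause (p3) is unit, so p3 = 1.
That conflicts with the unit clause (p3').
So every satisfying assignment has p5 = True.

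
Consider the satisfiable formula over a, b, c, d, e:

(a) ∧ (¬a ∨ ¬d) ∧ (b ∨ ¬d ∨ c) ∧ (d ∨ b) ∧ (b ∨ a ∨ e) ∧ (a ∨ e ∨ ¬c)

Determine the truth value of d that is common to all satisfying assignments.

False

Suppose d = True.
(a) alone gives a = True.
Now (¬a) is unsatisfied and unit — conflict.
So every satisfying assignment has d = False.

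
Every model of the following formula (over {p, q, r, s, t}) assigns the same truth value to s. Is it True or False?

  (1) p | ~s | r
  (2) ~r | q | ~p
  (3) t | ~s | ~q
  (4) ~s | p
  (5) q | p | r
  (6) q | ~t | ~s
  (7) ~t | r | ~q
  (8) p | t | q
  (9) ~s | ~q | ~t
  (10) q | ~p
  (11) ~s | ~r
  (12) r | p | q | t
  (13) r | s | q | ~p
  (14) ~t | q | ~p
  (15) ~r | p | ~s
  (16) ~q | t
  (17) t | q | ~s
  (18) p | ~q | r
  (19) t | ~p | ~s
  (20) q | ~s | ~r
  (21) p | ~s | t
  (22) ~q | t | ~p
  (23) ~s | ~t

False

Suppose s = 1.
The clause (p) is unit, so p = 1.
The clause (q) is unit, so q = 1.
The clause (t) is unit, so t = 1.
Now (~t) is unsatisfied and unit — conflict.
So every satisfying assignment has s = False.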